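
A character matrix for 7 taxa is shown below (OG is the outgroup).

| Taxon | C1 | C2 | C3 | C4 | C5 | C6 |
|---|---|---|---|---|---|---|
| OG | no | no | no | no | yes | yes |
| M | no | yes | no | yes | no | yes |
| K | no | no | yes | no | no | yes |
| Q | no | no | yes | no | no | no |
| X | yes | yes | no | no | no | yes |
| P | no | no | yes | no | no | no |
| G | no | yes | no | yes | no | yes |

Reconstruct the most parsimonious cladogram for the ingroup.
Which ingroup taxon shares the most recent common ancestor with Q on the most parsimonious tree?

P

Character polarity is set by the outgroup: the derived state is whichever differs from the outgroup's state, so for C5, C6 the derived state is 'no', and for the remaining characters it is 'yes'.
C1 (derived state 'yes') is unique to X (autapomorphy; uninformative for grouping).
C2: derived state 'yes' in G, M, and X only — synapomorphy for {G, M, X}.
Only K, P, and Q show the derived state 'yes' for C3, supporting them as a clade.
C4 (derived state 'yes') is shared by G and M — a synapomorphy uniting that clade.
C5 (derived state 'no') is shared by all ingroup taxa — unites the whole ingroup.
C6: derived state 'no' in P and Q only — synapomorphy for {P, Q}.
Most parsimonious ingroup topology: (((M,G),X),(K,(Q,P))).
Q and P form a cherry on this tree, so they are sister taxa.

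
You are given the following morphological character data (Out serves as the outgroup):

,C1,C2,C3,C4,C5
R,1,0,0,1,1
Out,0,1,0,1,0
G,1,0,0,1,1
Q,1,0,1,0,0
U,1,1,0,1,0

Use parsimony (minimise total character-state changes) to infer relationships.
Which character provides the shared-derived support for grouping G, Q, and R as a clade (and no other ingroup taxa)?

C2

Character polarity is set by the outgroup: the derived state is whichever differs from the outgroup's state, so for C2, C4 the derived state is '0', and for the remaining characters it is '1'.
C1 (derived state '1') is shared by all ingroup taxa — unites the whole ingroup.
C2 (derived state '0') is shared by G, Q, and R — a synapomorphy uniting that clade.
C3 (derived state '1') is unique to Q (autapomorphy; uninformative for grouping).
C4 (derived state '0') is unique to Q (autapomorphy; uninformative for grouping).
C5: derived state '1' in G and R only — synapomorphy for {G, R}.
Most parsimonious ingroup topology: (((R,G),Q),U).
The clade {G, Q, R} is supported by C2: its derived state '0' occurs in exactly those taxa and in no other taxon (including the outgroup).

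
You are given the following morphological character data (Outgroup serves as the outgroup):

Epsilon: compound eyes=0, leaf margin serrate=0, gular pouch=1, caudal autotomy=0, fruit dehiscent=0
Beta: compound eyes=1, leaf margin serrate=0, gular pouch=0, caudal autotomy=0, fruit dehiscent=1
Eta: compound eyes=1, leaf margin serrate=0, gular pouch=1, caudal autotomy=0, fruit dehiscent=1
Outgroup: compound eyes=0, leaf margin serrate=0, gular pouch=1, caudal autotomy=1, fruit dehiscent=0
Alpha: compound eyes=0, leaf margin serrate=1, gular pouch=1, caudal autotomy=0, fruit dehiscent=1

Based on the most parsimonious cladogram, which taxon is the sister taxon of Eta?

Beta

Character polarity is set by the outgroup: the derived state is whichever differs from the outgroup's state, so for gular pouch, caudal autotomy the derived state is '0', and for the remaining characters it is '1'.
Only Beta and Eta show the derived state '1' for compound eyes, supporting them as a clade.
leaf margin serrate: derived state '1' in Alpha only — an autapomorphy, so it tells us nothing about relationships among taxa.
gular pouch: derived state '0' in Beta only — an autapomorphy, so it tells us nothing about relationships among taxa.
caudal autotomy (derived state '0') is shared by all ingroup taxa — unites the whole ingroup.
fruit dehiscent (derived state '1') is shared by Alpha, Beta, and Eta — a synapomorphy uniting that clade.
Most parsimonious ingroup topology: ((Alpha,(Beta,Eta)),Epsilon).
Eta and Beta form a cherry on this tree, so they are sister taxa.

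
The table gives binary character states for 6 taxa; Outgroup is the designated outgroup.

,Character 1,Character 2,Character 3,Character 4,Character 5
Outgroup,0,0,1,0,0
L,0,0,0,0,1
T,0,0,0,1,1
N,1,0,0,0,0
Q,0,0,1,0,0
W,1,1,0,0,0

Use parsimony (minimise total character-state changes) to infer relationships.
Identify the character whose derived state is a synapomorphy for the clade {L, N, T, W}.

Character 3

Character polarity is set by the outgroup: the derived state is whichever differs from the outgroup's state, so for Character 3 the derived state is '0', and for the remaining characters it is '1'.
Only N and W show the derived state '1' for Character 1, supporting them as a clade.
Character 2 (derived state '1') is unique to W (autapomorphy; uninformative for grouping).
Only L, N, T, and W show the derived state '0' for Character 3, supporting them as a clade.
Character 4 (derived state '1') is unique to T (autapomorphy; uninformative for grouping).
Only L and T show the derived state '1' for Character 5, supporting them as a clade.
Most parsimonious ingroup topology: (((L,T),(N,W)),Q).
The clade {L, N, T, W} is supported by Character 3: its derived state '0' occurs in exactly those taxa and in no other taxon (including the outgroup).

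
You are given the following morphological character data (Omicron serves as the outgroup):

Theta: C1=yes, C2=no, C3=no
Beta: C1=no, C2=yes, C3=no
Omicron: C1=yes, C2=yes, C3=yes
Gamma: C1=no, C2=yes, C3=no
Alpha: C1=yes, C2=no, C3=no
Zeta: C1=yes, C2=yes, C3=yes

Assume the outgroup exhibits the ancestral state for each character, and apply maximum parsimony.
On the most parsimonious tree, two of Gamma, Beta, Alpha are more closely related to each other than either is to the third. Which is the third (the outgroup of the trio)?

Alpha

The outgroup has state 'yes' for every character, so 'no' is the derived state throughout.
C1 (derived state 'no') is shared by Beta and Gamma — a synapomorphy uniting that clade.
Only Alpha and Theta show the derived state 'no' for C2, supporting them as a clade.
Only Alpha, Beta, Gamma, and Theta show the derived state 'no' for C3, supporting them as a clade.
Most parsimonious ingroup topology: (((Alpha,Theta),(Beta,Gamma)),Zeta).
Gamma and Beta share a more recent common ancestor with each other than either does with Alpha, so Alpha is the least closely related of the three.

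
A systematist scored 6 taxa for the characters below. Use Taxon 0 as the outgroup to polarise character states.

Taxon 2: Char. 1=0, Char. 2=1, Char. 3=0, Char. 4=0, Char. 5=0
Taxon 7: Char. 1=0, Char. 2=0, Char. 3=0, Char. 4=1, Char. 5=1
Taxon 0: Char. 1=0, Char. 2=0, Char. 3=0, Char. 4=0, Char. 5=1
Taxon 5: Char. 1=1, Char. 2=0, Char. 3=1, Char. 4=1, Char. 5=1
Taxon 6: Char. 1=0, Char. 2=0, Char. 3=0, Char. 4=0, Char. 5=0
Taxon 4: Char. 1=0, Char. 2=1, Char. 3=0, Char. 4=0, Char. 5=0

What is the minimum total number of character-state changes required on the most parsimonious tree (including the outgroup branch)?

Character polarity is set by the outgroup: the derived state is whichever differs from the outgroup's state, so for Char. 5 the derived state is '0', and for the remaining characters it is '1'.
Char. 1: derived state '1' in Taxon 5 only — an autapomorphy, so it tells us nothing about relationships among taxa.
Only Taxon 2 and Taxon 4 show the derived state '1' for Char. 2, supporting them as a clade.
Char. 3 (derived state '1') is unique to Taxon 5 (autapomorphy; uninformative for grouping).
Char. 4 (derived state '1') is shared by Taxon 5 and Taxon 7 — a synapomorphy uniting that clade.
Char. 5 (derived state '0') is shared by Taxon 2, Taxon 4, and Taxon 6 — a synapomorphy uniting that clade.
Most parsimonious ingroup topology: ((Taxon 6,(Taxon 2,Taxon 4)),(Taxon 5,Taxon 7)).
Changes per character on this tree: Char. 1: 1; Char. 2: 1; Char. 3: 1; Char. 4: 1; Char. 5: 1.
Total = 5.

5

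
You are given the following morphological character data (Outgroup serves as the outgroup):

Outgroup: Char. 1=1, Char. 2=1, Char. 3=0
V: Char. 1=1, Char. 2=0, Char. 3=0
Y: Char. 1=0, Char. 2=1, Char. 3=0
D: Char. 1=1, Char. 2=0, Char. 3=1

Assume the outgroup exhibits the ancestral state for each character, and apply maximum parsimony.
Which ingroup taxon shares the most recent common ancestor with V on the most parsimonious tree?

Character polarity is set by the outgroup: the derived state is whichever differs from the outgroup's state, so for Char. 1, Char. 2 the derived state is '0', and for the remaining characters it is '1'.
Char. 1: derived state '0' in Y only — an autapomorphy, so it tells us nothing about relationships among taxa.
Char. 2: derived state '0' in D and V only — synapomorphy for {D, V}.
Char. 3: derived state '1' in D only — an autapomorphy, so it tells us nothing about relationships among taxa.
Most parsimonious ingroup topology: ((V,D),Y).
V and D form a cherry on this tree, so they are sister taxa.

D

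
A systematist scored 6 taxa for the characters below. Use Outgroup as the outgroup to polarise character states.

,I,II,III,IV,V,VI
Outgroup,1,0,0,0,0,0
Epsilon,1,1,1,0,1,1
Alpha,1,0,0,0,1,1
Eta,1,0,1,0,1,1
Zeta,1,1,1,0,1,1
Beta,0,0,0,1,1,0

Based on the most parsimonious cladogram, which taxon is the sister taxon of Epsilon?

Zeta

Character polarity is set by the outgroup: the derived state is whichever differs from the outgroup's state, so for I the derived state is '0', and for the remaining characters it is '1'.
I: derived state '0' in Beta only — an autapomorphy, so it tells us nothing about relationships among taxa.
II: derived state '1' in Epsilon and Zeta only — synapomorphy for {Epsilon, Zeta}.
Only Epsilon, Eta, and Zeta show the derived state '1' for III, supporting them as a clade.
IV: derived state '1' in Beta only — an autapomorphy, so it tells us nothing about relationships among taxa.
V (derived state '1') is shared by all ingroup taxa — unites the whole ingroup.
VI (derived state '1') is shared by Alpha, Epsilon, Eta, and Zeta — a synapomorphy uniting that clade.
Most parsimonious ingroup topology: ((((Epsilon,Zeta),Eta),Alpha),Beta).
Epsilon and Zeta form a cherry on this tree, so they are sister taxa.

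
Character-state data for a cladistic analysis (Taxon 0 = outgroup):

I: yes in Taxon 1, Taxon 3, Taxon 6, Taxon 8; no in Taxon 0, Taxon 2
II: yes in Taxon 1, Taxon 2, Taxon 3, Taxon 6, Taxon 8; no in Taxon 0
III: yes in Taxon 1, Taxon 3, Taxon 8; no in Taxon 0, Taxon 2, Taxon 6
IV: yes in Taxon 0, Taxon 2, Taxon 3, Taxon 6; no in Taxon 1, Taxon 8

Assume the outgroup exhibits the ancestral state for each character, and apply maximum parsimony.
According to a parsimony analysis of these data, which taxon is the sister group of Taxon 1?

Taxon 8

Character polarity is set by the outgroup: the derived state is whichever differs from the outgroup's state, so for IV the derived state is 'no', and for the remaining characters it is 'yes'.
I: derived state 'yes' in Taxon 1, Taxon 3, Taxon 6, and Taxon 8 only — synapomorphy for {Taxon 1, Taxon 3, Taxon 6, Taxon 8}.
II (derived state 'yes') is shared by all ingroup taxa — unites the whole ingroup.
III (derived state 'yes') is shared by Taxon 1, Taxon 3, and Taxon 8 — a synapomorphy uniting that clade.
Only Taxon 1 and Taxon 8 show the derived state 'no' for IV, supporting them as a clade.
Most parsimonious ingroup topology: ((((Taxon 1,Taxon 8),Taxon 3),Taxon 6),Taxon 2).
Taxon 1 and Taxon 8 form a cherry on this tree, so they are sister taxa.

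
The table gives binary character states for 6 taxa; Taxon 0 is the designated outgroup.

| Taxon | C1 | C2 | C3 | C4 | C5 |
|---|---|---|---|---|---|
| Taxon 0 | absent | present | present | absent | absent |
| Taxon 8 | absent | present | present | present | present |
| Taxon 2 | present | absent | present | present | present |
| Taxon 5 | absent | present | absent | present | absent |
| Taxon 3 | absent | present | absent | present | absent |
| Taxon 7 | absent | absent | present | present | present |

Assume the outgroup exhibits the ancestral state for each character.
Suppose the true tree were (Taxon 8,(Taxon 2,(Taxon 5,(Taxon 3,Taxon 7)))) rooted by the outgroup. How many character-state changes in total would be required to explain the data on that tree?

Map each character onto (Taxon 8,(Taxon 2,(Taxon 5,(Taxon 3,Taxon 7)))) (rooted by Taxon 0) and count the minimum state changes it requires (Fitch parsimony):
C1: 1; C2: 2; C3: 2; C4: 1; C5: 3.
Total tree length = 9.

9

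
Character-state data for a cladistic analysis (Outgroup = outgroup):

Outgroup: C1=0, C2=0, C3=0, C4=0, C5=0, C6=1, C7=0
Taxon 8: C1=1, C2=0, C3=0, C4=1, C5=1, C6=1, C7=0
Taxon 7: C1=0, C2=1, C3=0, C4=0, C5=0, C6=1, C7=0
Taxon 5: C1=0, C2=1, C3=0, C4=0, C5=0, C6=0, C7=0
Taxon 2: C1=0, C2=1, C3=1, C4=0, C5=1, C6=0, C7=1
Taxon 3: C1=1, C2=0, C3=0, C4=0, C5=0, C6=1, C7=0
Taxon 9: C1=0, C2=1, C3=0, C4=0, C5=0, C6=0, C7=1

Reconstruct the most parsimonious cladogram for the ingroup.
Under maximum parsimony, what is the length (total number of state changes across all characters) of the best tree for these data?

Character polarity is set by the outgroup: the derived state is whichever differs from the outgroup's state, so for C6 the derived state is '0', and for the remaining characters it is '1'.
Only Taxon 3 and Taxon 8 show the derived state '1' for C1, supporting them as a clade.
Only Taxon 2, Taxon 5, Taxon 7, and Taxon 9 show the derived state '1' for C2, supporting them as a clade.
C3 (derived state '1') is unique to Taxon 2 (autapomorphy; uninformative for grouping).
C4 (derived state '1') is unique to Taxon 8 (autapomorphy; uninformative for grouping).
C5 (state '1') occurs in Taxon 2 and Taxon 8 but conflicts with the nesting implied by the other characters — most parsimoniously interpreted as homoplasy.
C6: derived state '0' in Taxon 2, Taxon 5, and Taxon 9 only — synapomorphy for {Taxon 2, Taxon 5, Taxon 9}.
Only Taxon 2 and Taxon 9 show the derived state '1' for C7, supporting them as a clade.
Most parsimonious ingroup topology: ((Taxon 8,Taxon 3),(Taxon 7,(Taxon 5,(Taxon 2,Taxon 9)))).
Changes per character on this tree: C1: 1; C2: 1; C3: 1; C4: 1; C5: 2; C6: 1; C7: 1.
Total = 8.

8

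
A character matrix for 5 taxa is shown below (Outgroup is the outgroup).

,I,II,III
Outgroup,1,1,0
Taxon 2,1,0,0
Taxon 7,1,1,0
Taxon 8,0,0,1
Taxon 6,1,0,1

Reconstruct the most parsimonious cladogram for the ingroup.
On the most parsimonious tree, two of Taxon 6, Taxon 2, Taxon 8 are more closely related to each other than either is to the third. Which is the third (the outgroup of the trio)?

Taxon 2

Character polarity is set by the outgroup: the derived state is whichever differs from the outgroup's state, so for I, II the derived state is '0', and for the remaining characters it is '1'.
I (derived state '0') is unique to Taxon 8 (autapomorphy; uninformative for grouping).
II (derived state '0') is shared by Taxon 2, Taxon 6, and Taxon 8 — a synapomorphy uniting that clade.
III (derived state '1') is shared by Taxon 6 and Taxon 8 — a synapomorphy uniting that clade.
Most parsimonious ingroup topology: ((Taxon 2,(Taxon 8,Taxon 6)),Taxon 7).
Taxon 8 and Taxon 6 share a more recent common ancestor with each other than either does with Taxon 2, so Taxon 2 is the least closely related of the three.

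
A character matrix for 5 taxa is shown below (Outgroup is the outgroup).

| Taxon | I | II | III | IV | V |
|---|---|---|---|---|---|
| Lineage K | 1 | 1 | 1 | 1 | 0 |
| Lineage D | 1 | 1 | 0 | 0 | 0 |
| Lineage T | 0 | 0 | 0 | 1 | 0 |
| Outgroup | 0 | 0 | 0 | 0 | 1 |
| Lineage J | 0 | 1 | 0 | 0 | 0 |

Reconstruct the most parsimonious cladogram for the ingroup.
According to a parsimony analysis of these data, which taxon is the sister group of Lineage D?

Lineage K

Character polarity is set by the outgroup: the derived state is whichever differs from the outgroup's state, so for V the derived state is '0', and for the remaining characters it is '1'.
I (derived state '1') is shared by Lineage D and Lineage K — a synapomorphy uniting that clade.
II: derived state '1' in Lineage D, Lineage J, and Lineage K only — synapomorphy for {Lineage D, Lineage J, Lineage K}.
III: derived state '1' in Lineage K only — an autapomorphy, so it tells us nothing about relationships among taxa.
IV groups Lineage K and Lineage T, which is incompatible with the clades supported by the remaining characters; treating it as convergent (homoplasy) costs fewer steps than any alternative tree.
V (derived state '0') is shared by all ingroup taxa — unites the whole ingroup.
Most parsimonious ingroup topology: ((Lineage J,(Lineage D,Lineage K)),Lineage T).
Lineage D and Lineage K form a cherry on this tree, so they are sister taxa.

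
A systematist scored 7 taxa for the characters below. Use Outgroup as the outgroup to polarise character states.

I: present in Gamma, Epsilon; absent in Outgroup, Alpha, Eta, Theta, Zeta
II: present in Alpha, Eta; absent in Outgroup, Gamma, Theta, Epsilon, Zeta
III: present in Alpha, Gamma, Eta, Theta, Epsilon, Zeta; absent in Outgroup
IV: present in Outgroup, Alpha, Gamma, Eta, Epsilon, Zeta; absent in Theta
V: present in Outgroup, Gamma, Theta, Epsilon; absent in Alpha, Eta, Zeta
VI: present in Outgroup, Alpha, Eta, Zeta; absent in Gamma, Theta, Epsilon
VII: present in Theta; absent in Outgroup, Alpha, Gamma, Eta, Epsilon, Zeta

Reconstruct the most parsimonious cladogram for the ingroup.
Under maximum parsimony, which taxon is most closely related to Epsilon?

Character polarity is set by the outgroup: the derived state is whichever differs from the outgroup's state, so for IV, V, VI the derived state is 'absent', and for the remaining characters it is 'present'.
I: derived state 'present' in Epsilon and Gamma only — synapomorphy for {Epsilon, Gamma}.
II: derived state 'present' in Alpha and Eta only — synapomorphy for {Alpha, Eta}.
All ingroup taxa share the derived state 'present' for III; it defines the ingroup but does not resolve relationships within it.
IV: derived state 'absent' in Theta only — an autapomorphy, so it tells us nothing about relationships among taxa.
V: derived state 'absent' in Alpha, Eta, and Zeta only — synapomorphy for {Alpha, Eta, Zeta}.
VI: derived state 'absent' in Epsilon, Gamma, and Theta only — synapomorphy for {Epsilon, Gamma, Theta}.
VII: derived state 'present' in Theta only — an autapomorphy, so it tells us nothing about relationships among taxa.
Most parsimonious ingroup topology: (((Alpha,Eta),Zeta),((Gamma,Epsilon),Theta)).
Epsilon and Gamma form a cherry on this tree, so they are sister taxa.

Gamma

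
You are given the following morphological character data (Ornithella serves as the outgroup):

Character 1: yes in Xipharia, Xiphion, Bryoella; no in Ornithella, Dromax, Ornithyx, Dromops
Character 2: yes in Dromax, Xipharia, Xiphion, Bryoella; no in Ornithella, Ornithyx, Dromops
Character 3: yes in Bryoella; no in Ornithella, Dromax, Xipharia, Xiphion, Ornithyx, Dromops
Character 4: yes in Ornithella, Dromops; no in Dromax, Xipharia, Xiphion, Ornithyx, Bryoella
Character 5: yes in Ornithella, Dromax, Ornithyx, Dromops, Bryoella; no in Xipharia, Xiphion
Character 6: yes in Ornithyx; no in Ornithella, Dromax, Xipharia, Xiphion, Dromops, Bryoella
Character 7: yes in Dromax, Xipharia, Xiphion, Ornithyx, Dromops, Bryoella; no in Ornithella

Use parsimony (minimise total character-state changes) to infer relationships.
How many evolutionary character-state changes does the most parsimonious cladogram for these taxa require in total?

Character polarity is set by the outgroup: the derived state is whichever differs from the outgroup's state, so for Character 4, Character 5 the derived state is 'no', and for the remaining characters it is 'yes'.
Character 1: derived state 'yes' in Bryoella, Xipharia, and Xiphion only — synapomorphy for {Bryoella, Xipharia, Xiphion}.
Character 2: derived state 'yes' in Bryoella, Dromax, Xipharia, and Xiphion only — synapomorphy for {Bryoella, Dromax, Xipharia, Xiphion}.
Character 3 (derived state 'yes') is unique to Bryoella (autapomorphy; uninformative for grouping).
Character 4 (derived state 'no') is shared by Bryoella, Dromax, Ornithyx, Xipharia, and Xiphion — a synapomorphy uniting that clade.
Character 5: derived state 'no' in Xipharia and Xiphion only — synapomorphy for {Xipharia, Xiphion}.
Character 6: derived state 'yes' in Ornithyx only — an autapomorphy, so it tells us nothing about relationships among taxa.
Character 7 (derived state 'yes') is shared by all ingroup taxa — unites the whole ingroup.
Most parsimonious ingroup topology: (((Dromax,((Xipharia,Xiphion),Bryoella)),Ornithyx),Dromops).
Changes per character on this tree: Character 1: 1; Character 2: 1; Character 3: 1; Character 4: 1; Character 5: 1; Character 6: 1; Character 7: 1.
Total = 7.

7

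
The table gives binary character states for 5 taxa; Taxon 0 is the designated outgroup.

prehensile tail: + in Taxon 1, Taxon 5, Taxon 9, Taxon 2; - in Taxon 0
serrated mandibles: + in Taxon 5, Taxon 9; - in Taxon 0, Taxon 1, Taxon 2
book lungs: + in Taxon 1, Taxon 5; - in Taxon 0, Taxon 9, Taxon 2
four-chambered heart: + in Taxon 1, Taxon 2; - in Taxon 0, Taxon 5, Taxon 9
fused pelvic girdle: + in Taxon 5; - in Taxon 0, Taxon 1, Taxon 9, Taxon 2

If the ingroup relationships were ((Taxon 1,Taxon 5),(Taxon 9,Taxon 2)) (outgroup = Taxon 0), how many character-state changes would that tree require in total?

7

Map each character onto ((Taxon 1,Taxon 5),(Taxon 9,Taxon 2)) (rooted by Taxon 0) and count the minimum state changes it requires (Fitch parsimony):
prehensile tail: 1; serrated mandibles: 2; book lungs: 1; four-chambered heart: 2; fused pelvic girdle: 1.
Total tree length = 7.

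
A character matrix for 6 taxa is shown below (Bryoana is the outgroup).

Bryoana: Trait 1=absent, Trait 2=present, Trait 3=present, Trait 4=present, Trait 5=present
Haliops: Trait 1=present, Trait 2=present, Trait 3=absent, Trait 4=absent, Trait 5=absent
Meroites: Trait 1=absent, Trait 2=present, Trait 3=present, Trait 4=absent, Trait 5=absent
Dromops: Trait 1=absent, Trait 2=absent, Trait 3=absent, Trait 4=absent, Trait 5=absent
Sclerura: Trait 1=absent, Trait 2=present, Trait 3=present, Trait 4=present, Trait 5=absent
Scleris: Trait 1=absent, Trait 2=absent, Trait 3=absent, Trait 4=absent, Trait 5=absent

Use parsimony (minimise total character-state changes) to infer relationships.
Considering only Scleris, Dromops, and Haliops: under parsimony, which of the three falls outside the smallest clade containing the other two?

Character polarity is set by the outgroup: the derived state is whichever differs from the outgroup's state, so for Trait 2, Trait 3, Trait 4, Trait 5 the derived state is 'absent', and for the remaining characters it is 'present'.
Trait 1 (derived state 'present') is unique to Haliops (autapomorphy; uninformative for grouping).
Trait 2: derived state 'absent' in Dromops and Scleris only — synapomorphy for {Dromops, Scleris}.
Only Dromops, Haliops, and Scleris show the derived state 'absent' for Trait 3, supporting them as a clade.
Trait 4: derived state 'absent' in Dromops, Haliops, Meroites, and Scleris only — synapomorphy for {Dromops, Haliops, Meroites, Scleris}.
All ingroup taxa share the derived state 'absent' for Trait 5; it defines the ingroup but does not resolve relationships within it.
Most parsimonious ingroup topology: (((Haliops,(Dromops,Scleris)),Meroites),Sclerura).
Scleris and Dromops share a more recent common ancestor with each other than either does with Haliops, so Haliops is the least closely related of the three.

Haliops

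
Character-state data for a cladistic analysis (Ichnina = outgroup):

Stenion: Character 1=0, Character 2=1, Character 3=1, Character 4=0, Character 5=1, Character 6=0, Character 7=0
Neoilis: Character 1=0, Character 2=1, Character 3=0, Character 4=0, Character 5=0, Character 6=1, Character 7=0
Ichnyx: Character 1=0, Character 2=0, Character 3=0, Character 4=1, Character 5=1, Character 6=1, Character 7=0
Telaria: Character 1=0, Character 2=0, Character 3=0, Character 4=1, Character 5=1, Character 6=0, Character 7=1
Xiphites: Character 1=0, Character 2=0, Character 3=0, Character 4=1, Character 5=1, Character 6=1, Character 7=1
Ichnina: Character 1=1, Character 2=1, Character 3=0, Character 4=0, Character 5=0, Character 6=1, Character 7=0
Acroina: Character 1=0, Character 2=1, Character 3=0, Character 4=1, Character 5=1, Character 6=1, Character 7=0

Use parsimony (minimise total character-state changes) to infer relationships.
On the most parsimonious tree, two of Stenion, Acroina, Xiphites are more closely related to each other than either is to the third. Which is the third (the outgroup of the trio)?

Stenion

Character polarity is set by the outgroup: the derived state is whichever differs from the outgroup's state, so for Character 1, Character 2, Character 6 the derived state is '0', and for the remaining characters it is '1'.
All ingroup taxa share the derived state '0' for Character 1; it defines the ingroup but does not resolve relationships within it.
Character 2 (derived state '0') is shared by Ichnyx, Telaria, and Xiphites — a synapomorphy uniting that clade.
Character 3: derived state '1' in Stenion only — an autapomorphy, so it tells us nothing about relationships among taxa.
Only Acroina, Ichnyx, Telaria, and Xiphites show the derived state '1' for Character 4, supporting them as a clade.
Character 5: derived state '1' in Acroina, Ichnyx, Stenion, Telaria, and Xiphites only — synapomorphy for {Acroina, Ichnyx, Stenion, Telaria, Xiphites}.
Character 6 groups Stenion and Telaria, which is incompatible with the clades supported by the remaining characters; treating it as convergent (homoplasy) costs fewer steps than any alternative tree.
Character 7 (derived state '1') is shared by Telaria and Xiphites — a synapomorphy uniting that clade.
Most parsimonious ingroup topology: ((Stenion,(((Xiphites,Telaria),Ichnyx),Acroina)),Neoilis).
Acroina and Xiphites share a more recent common ancestor with each other than either does with Stenion, so Stenion is the least closely related of the three.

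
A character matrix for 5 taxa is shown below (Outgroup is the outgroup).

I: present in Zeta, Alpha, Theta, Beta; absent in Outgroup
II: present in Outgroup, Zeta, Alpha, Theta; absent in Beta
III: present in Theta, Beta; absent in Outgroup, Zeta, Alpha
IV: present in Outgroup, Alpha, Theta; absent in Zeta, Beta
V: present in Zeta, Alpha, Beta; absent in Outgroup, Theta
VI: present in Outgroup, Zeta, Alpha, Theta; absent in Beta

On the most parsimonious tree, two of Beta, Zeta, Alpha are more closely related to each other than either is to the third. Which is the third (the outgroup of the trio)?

Character polarity is set by the outgroup: the derived state is whichever differs from the outgroup's state, so for II, IV, VI the derived state is 'absent', and for the remaining characters it is 'present'.
I (derived state 'present') is shared by all ingroup taxa — unites the whole ingroup.
II (derived state 'absent') is unique to Beta (autapomorphy; uninformative for grouping).
III groups Beta and Theta, which is incompatible with the clades supported by the remaining characters; treating it as convergent (homoplasy) costs fewer steps than any alternative tree.
IV: derived state 'absent' in Beta and Zeta only — synapomorphy for {Beta, Zeta}.
V: derived state 'present' in Alpha, Beta, and Zeta only — synapomorphy for {Alpha, Beta, Zeta}.
VI: derived state 'absent' in Beta only — an autapomorphy, so it tells us nothing about relationships among taxa.
Most parsimonious ingroup topology: (((Zeta,Beta),Alpha),Theta).
Zeta and Beta share a more recent common ancestor with each other than either does with Alpha, so Alpha is the least closely related of the three.

Alpha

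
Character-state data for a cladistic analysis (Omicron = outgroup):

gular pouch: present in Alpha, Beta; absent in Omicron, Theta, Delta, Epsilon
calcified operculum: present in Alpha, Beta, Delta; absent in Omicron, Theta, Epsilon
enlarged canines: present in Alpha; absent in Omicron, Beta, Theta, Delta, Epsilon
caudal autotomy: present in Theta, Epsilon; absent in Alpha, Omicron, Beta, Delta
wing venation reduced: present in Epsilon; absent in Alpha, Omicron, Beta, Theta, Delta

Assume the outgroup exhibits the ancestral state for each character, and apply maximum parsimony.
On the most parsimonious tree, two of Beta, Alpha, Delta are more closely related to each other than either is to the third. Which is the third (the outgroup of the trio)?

Delta

The outgroup has state 'absent' for every character, so 'present' is the derived state throughout.
gular pouch (derived state 'present') is shared by Alpha and Beta — a synapomorphy uniting that clade.
calcified operculum: derived state 'present' in Alpha, Beta, and Delta only — synapomorphy for {Alpha, Beta, Delta}.
enlarged canines: derived state 'present' in Alpha only — an autapomorphy, so it tells us nothing about relationships among taxa.
caudal autotomy: derived state 'present' in Epsilon and Theta only — synapomorphy for {Epsilon, Theta}.
wing venation reduced: derived state 'present' in Epsilon only — an autapomorphy, so it tells us nothing about relationships among taxa.
Most parsimonious ingroup topology: ((Delta,(Beta,Alpha)),(Epsilon,Theta)).
Alpha and Beta share a more recent common ancestor with each other than either does with Delta, so Delta is the least closely related of the three.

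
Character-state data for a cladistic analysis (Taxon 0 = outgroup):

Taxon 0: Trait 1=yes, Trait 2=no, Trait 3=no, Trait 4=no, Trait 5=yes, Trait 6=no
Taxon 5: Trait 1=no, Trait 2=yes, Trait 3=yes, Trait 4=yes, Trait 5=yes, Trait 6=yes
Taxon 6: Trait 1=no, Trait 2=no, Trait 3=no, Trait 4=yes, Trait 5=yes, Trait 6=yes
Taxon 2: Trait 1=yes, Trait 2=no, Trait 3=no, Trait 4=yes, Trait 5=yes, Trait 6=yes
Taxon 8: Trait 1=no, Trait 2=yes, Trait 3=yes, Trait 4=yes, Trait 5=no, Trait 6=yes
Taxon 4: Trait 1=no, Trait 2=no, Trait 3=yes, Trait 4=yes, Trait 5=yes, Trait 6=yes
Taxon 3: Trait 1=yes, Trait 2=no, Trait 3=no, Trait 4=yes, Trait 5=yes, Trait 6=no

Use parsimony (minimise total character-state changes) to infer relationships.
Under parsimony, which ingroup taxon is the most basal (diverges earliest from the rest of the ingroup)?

Character polarity is set by the outgroup: the derived state is whichever differs from the outgroup's state, so for Trait 1, Trait 5 the derived state is 'no', and for the remaining characters it is 'yes'.
Only Taxon 4, Taxon 5, Taxon 6, and Taxon 8 show the derived state 'no' for Trait 1, supporting them as a clade.
Trait 2 (derived state 'yes') is shared by Taxon 5 and Taxon 8 — a synapomorphy uniting that clade.
Only Taxon 4, Taxon 5, and Taxon 8 show the derived state 'yes' for Trait 3, supporting them as a clade.
Trait 4 (derived state 'yes') is shared by all ingroup taxa — unites the whole ingroup.
Trait 5: derived state 'no' in Taxon 8 only — an autapomorphy, so it tells us nothing about relationships among taxa.
Only Taxon 2, Taxon 4, Taxon 5, Taxon 6, and Taxon 8 show the derived state 'yes' for Trait 6, supporting them as a clade.
Most parsimonious ingroup topology: (((((Taxon 5,Taxon 8),Taxon 4),Taxon 6),Taxon 2),Taxon 3).
Taxon 3 is sister to the clade containing all other ingroup taxa, so it is the earliest-diverging (most basal) ingroup lineage.

Taxon 3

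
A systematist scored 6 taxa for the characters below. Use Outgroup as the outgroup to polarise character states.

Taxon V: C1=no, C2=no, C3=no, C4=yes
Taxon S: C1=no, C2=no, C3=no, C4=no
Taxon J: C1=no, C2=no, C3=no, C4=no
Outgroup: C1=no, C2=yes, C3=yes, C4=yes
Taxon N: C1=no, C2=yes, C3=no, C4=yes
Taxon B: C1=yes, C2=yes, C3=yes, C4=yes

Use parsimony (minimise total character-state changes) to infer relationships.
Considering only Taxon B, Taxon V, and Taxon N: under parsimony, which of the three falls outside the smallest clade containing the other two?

Character polarity is set by the outgroup: the derived state is whichever differs from the outgroup's state, so for C2, C3, C4 the derived state is 'no', and for the remaining characters it is 'yes'.
C1 (derived state 'yes') is unique to Taxon B (autapomorphy; uninformative for grouping).
C2 (derived state 'no') is shared by Taxon J, Taxon S, and Taxon V — a synapomorphy uniting that clade.
C3: derived state 'no' in Taxon J, Taxon N, Taxon S, and Taxon V only — synapomorphy for {Taxon J, Taxon N, Taxon S, Taxon V}.
C4 (derived state 'no') is shared by Taxon J and Taxon S — a synapomorphy uniting that clade.
Most parsimonious ingroup topology: ((((Taxon S,Taxon J),Taxon V),Taxon N),Taxon B).
Taxon V and Taxon N share a more recent common ancestor with each other than either does with Taxon B, so Taxon B is the least closely related of the three.

Taxon B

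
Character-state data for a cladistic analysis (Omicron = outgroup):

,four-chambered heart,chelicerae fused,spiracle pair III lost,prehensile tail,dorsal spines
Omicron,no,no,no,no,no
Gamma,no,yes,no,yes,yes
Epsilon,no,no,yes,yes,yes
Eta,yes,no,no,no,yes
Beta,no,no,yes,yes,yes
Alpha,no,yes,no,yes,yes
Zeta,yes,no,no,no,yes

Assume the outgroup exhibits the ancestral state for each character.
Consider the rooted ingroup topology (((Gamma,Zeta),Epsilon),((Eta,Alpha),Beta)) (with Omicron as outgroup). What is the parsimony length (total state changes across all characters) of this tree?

Map each character onto (((Gamma,Zeta),Epsilon),((Eta,Alpha),Beta)) (rooted by Omicron) and count the minimum state changes it requires (Fitch parsimony):
four-chambered heart: 2; chelicerae fused: 2; spiracle pair III lost: 2; prehensile tail: 3; dorsal spines: 1.
Total tree length = 10.

10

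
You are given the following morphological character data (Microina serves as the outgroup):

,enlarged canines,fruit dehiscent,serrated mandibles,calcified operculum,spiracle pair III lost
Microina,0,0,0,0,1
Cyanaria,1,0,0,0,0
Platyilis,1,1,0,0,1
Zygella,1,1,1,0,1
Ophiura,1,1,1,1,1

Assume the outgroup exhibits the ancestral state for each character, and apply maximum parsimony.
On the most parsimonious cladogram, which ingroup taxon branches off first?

Character polarity is set by the outgroup: the derived state is whichever differs from the outgroup's state, so for spiracle pair III lost the derived state is '0', and for the remaining characters it is '1'.
All ingroup taxa share the derived state '1' for enlarged canines; it defines the ingroup but does not resolve relationships within it.
fruit dehiscent: derived state '1' in Ophiura, Platyilis, and Zygella only — synapomorphy for {Ophiura, Platyilis, Zygella}.
serrated mandibles: derived state '1' in Ophiura and Zygella only — synapomorphy for {Ophiura, Zygella}.
calcified operculum: derived state '1' in Ophiura only — an autapomorphy, so it tells us nothing about relationships among taxa.
spiracle pair III lost: derived state '0' in Cyanaria only — an autapomorphy, so it tells us nothing about relationships among taxa.
Most parsimonious ingroup topology: (Cyanaria,(Platyilis,(Zygella,Ophiura))).
Cyanaria is sister to the clade containing all other ingroup taxa, so it is the earliest-diverging (most basal) ingroup lineage.

Cyanaria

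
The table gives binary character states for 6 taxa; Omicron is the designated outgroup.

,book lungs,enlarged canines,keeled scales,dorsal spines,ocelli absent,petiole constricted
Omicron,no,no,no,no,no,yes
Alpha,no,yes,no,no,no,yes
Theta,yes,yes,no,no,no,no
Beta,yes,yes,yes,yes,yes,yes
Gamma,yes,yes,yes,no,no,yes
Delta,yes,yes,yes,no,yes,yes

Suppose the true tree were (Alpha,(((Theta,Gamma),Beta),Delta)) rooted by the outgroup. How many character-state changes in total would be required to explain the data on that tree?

8

Map each character onto (Alpha,(((Theta,Gamma),Beta),Delta)) (rooted by Omicron) and count the minimum state changes it requires (Fitch parsimony):
book lungs: 1; enlarged canines: 1; keeled scales: 2; dorsal spines: 1; ocelli absent: 2; petiole constricted: 1.
Total tree length = 8.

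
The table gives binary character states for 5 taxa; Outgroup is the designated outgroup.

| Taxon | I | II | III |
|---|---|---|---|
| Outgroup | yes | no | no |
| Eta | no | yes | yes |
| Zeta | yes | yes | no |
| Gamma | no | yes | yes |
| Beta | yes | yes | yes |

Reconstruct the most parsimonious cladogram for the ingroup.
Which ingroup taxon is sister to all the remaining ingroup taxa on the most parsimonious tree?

Character polarity is set by the outgroup: the derived state is whichever differs from the outgroup's state, so for I the derived state is 'no', and for the remaining characters it is 'yes'.
I: derived state 'no' in Eta and Gamma only — synapomorphy for {Eta, Gamma}.
II (derived state 'yes') is shared by all ingroup taxa — unites the whole ingroup.
III: derived state 'yes' in Beta, Eta, and Gamma only — synapomorphy for {Beta, Eta, Gamma}.
Most parsimonious ingroup topology: (((Eta,Gamma),Beta),Zeta).
Zeta is sister to the clade containing all other ingroup taxa, so it is the earliest-diverging (most basal) ingroup lineage.

Zeta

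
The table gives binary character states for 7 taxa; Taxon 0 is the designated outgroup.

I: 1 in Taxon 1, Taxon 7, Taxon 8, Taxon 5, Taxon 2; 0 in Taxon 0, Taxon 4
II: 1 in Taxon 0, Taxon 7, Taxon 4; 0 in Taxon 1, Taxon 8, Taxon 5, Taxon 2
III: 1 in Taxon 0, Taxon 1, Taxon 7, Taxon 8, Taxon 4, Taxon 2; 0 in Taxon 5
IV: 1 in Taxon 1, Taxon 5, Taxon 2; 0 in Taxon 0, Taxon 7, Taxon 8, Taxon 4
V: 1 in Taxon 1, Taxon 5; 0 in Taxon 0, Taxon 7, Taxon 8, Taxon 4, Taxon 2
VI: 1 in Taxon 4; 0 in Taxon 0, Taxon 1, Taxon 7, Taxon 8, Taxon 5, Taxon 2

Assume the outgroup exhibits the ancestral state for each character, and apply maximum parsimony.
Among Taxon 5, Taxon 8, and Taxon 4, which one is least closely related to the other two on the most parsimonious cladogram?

Taxon 4

Character polarity is set by the outgroup: the derived state is whichever differs from the outgroup's state, so for II, III the derived state is '0', and for the remaining characters it is '1'.
I: derived state '1' in Taxon 1, Taxon 2, Taxon 5, Taxon 7, and Taxon 8 only — synapomorphy for {Taxon 1, Taxon 2, Taxon 5, Taxon 7, Taxon 8}.
II (derived state '0') is shared by Taxon 1, Taxon 2, Taxon 5, and Taxon 8 — a synapomorphy uniting that clade.
III: derived state '0' in Taxon 5 only — an autapomorphy, so it tells us nothing about relationships among taxa.
IV: derived state '1' in Taxon 1, Taxon 2, and Taxon 5 only — synapomorphy for {Taxon 1, Taxon 2, Taxon 5}.
Only Taxon 1 and Taxon 5 show the derived state '1' for V, supporting them as a clade.
VI: derived state '1' in Taxon 4 only — an autapomorphy, so it tells us nothing about relationships among taxa.
Most parsimonious ingroup topology: (((((Taxon 1,Taxon 5),Taxon 2),Taxon 8),Taxon 7),Taxon 4).
Taxon 5 and Taxon 8 share a more recent common ancestor with each other than either does with Taxon 4, so Taxon 4 is the least closely related of the three.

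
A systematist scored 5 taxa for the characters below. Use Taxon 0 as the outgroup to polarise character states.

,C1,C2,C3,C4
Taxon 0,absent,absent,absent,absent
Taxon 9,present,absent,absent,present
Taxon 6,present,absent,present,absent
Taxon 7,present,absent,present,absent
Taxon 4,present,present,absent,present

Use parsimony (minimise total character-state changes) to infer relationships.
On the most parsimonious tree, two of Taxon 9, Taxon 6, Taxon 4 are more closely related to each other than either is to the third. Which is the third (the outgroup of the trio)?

The outgroup has state 'absent' for every character, so 'present' is the derived state throughout.
C1 (derived state 'present') is shared by all ingroup taxa — unites the whole ingroup.
C2 (derived state 'present') is unique to Taxon 4 (autapomorphy; uninformative for grouping).
C3 (derived state 'present') is shared by Taxon 6 and Taxon 7 — a synapomorphy uniting that clade.
Only Taxon 4 and Taxon 9 show the derived state 'present' for C4, supporting them as a clade.
Most parsimonious ingroup topology: ((Taxon 9,Taxon 4),(Taxon 6,Taxon 7)).
Taxon 4 and Taxon 9 share a more recent common ancestor with each other than either does with Taxon 6, so Taxon 6 is the least closely related of the three.

Taxon 6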